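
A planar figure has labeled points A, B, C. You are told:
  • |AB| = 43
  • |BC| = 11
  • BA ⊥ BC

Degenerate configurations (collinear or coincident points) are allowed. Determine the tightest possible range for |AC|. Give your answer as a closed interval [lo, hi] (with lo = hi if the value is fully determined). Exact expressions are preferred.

|AB| ∈ {43}
|BC| ∈ {11}
|AC| ∈ {√(1970)}

|AC| = √(1970)  (≈ 44.3847)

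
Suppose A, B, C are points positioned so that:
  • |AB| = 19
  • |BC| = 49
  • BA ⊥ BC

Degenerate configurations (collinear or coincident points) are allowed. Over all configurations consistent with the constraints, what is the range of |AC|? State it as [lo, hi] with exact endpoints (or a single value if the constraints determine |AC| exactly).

|AC| = √(2762)  (≈ 52.5547)

|AB| ∈ {19}
|BC| ∈ {49}
|AC| ∈ {√(2762)}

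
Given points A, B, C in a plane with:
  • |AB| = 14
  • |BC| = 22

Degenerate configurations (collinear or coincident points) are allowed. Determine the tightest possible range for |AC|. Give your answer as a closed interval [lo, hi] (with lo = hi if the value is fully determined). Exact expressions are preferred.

|AB| ∈ {14}
|BC| ∈ {22}
|AC| ∈ [8, 36]

|AC| ∈ [8, 36]  (≈ [8.0000, 36.0000])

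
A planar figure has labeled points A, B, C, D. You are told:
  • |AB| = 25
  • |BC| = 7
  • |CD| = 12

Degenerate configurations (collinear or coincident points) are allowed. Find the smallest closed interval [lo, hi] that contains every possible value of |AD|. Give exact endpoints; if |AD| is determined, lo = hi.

|AB| ∈ {25}
|BC| ∈ {7}
|CD| ∈ {12}
|AC| ∈ [18, 32]
|BD| ∈ [5, 19]
|AD| ∈ [6, 44]

|AD| ∈ [6, 44]  (≈ [6.0000, 44.0000])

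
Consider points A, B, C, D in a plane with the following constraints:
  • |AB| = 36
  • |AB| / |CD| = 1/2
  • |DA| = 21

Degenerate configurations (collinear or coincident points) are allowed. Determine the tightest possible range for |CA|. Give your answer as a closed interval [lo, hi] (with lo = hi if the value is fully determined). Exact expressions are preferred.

|AB| ∈ {36}
|AD| ∈ {21}
|CD| ∈ {72}
|BD| ∈ [15, 57]
|AC| ∈ [51, 93]
|BC| ∈ [15, 129]

|CA| ∈ [51, 93]  (≈ [51.0000, 93.0000])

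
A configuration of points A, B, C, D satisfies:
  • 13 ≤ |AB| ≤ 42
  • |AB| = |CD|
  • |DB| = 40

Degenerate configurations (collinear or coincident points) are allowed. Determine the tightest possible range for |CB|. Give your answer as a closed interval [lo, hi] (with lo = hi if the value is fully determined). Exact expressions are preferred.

|AB| ∈ [13, 42]
|BD| ∈ {40}
|CD| ∈ [13, 42]
|AD| ∈ [0, 82]
|BC| ∈ [0, 82]
|AC| ∈ [0, 124]

|CB| ∈ [0, 82]  (≈ [0.0000, 82.0000])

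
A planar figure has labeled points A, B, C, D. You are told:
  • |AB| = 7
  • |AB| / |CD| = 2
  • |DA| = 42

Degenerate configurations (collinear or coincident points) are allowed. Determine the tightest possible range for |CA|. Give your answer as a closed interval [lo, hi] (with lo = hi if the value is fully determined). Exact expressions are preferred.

|CA| ∈ [77/2, 91/2]  (≈ [38.5000, 45.5000])

|AB| ∈ {7}
|AD| ∈ {42}
|CD| ∈ {7/2}
|BD| ∈ [35, 49]
|AC| ∈ [77/2, 91/2]
|BC| ∈ [63/2, 105/2]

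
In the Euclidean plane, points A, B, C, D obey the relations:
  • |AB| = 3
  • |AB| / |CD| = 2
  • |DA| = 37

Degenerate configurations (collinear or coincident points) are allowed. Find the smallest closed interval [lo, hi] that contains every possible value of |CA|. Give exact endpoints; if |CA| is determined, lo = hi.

|AB| ∈ {3}
|AD| ∈ {37}
|CD| ∈ {3/2}
|BD| ∈ [34, 40]
|AC| ∈ [71/2, 77/2]
|BC| ∈ [65/2, 83/2]

|CA| ∈ [71/2, 77/2]  (≈ [35.5000, 38.5000])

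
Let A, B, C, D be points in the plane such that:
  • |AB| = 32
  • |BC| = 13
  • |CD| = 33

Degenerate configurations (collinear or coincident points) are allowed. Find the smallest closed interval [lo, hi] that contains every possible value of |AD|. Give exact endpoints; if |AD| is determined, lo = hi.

|AD| ∈ [0, 78]  (≈ [0.0000, 78.0000])

|AB| ∈ {32}
|BC| ∈ {13}
|CD| ∈ {33}
|AC| ∈ [19, 45]
|BD| ∈ [20, 46]
|AD| ∈ [0, 78]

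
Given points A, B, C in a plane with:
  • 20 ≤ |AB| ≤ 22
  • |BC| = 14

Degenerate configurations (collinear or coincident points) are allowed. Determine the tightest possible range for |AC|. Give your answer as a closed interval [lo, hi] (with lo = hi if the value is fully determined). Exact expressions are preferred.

|AB| ∈ [20, 22]
|BC| ∈ {14}
|AC| ∈ [6, 36]

|AC| ∈ [6, 36]  (≈ [6.0000, 36.0000])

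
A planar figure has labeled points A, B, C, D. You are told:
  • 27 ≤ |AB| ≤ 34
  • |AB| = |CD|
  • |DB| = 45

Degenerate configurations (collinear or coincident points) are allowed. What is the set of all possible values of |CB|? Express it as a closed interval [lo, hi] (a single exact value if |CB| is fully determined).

|AB| ∈ [27, 34]
|BD| ∈ {45}
|CD| ∈ [27, 34]
|AD| ∈ [11, 79]
|BC| ∈ [11, 79]
|AC| ∈ [0, 113]

|CB| ∈ [11, 79]  (≈ [11.0000, 79.0000])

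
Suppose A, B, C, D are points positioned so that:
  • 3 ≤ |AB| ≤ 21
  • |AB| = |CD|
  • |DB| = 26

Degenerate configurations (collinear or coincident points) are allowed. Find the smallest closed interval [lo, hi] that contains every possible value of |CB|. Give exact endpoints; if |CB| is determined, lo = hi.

|CB| ∈ [5, 47]  (≈ [5.0000, 47.0000])

|AB| ∈ [3, 21]
|BD| ∈ {26}
|CD| ∈ [3, 21]
|AD| ∈ [5, 47]
|BC| ∈ [5, 47]
|AC| ∈ [0, 68]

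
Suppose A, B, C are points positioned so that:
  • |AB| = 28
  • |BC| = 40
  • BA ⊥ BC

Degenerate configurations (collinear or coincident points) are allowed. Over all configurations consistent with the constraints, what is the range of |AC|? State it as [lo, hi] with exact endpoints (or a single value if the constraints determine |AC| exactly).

|AC| = 4·√(149)  (≈ 48.8262)

|AB| ∈ {28}
|BC| ∈ {40}
|AC| ∈ {4·√(149)}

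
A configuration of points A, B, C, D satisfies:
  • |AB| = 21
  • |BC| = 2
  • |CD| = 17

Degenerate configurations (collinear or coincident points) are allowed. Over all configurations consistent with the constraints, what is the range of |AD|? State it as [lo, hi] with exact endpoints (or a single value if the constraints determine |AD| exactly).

|AD| ∈ [2, 40]  (≈ [2.0000, 40.0000])

|AB| ∈ {21}
|BC| ∈ {2}
|CD| ∈ {17}
|AC| ∈ [19, 23]
|BD| ∈ [15, 19]
|AD| ∈ [2, 40]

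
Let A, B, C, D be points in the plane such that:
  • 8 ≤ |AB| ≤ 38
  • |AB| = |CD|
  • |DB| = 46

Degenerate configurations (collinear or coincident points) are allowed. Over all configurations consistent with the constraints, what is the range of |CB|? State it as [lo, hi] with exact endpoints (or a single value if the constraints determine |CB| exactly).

|AB| ∈ [8, 38]
|BD| ∈ {46}
|CD| ∈ [8, 38]
|AD| ∈ [8, 84]
|BC| ∈ [8, 84]
|AC| ∈ [0, 122]

|CB| ∈ [8, 84]  (≈ [8.0000, 84.0000])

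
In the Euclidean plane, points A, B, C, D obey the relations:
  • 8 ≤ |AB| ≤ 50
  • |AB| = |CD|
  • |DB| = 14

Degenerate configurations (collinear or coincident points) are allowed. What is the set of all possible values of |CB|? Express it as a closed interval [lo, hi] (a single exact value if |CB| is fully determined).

|AB| ∈ [8, 50]
|BD| ∈ {14}
|CD| ∈ [8, 50]
|AD| ∈ [0, 64]
|BC| ∈ [0, 64]
|AC| ∈ [0, 114]

|CB| ∈ [0, 64]  (≈ [0.0000, 64.0000])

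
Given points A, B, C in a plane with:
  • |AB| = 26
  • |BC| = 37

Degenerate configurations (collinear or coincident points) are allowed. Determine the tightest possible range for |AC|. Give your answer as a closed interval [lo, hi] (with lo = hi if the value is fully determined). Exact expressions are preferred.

|AB| ∈ {26}
|BC| ∈ {37}
|AC| ∈ [11, 63]

|AC| ∈ [11, 63]  (≈ [11.0000, 63.0000])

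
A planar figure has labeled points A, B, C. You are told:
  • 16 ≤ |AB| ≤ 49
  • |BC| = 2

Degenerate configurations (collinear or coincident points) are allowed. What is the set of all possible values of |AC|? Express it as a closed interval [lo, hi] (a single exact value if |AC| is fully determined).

|AB| ∈ [16, 49]
|BC| ∈ {2}
|AC| ∈ [14, 51]

|AC| ∈ [14, 51]  (≈ [14.0000, 51.0000])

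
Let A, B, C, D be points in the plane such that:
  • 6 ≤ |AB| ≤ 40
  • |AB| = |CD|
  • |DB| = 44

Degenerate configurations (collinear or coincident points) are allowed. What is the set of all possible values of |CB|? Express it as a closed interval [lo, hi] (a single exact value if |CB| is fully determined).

|CB| ∈ [4, 84]  (≈ [4.0000, 84.0000])

|AB| ∈ [6, 40]
|BD| ∈ {44}
|CD| ∈ [6, 40]
|AD| ∈ [4, 84]
|BC| ∈ [4, 84]
|AC| ∈ [0, 124]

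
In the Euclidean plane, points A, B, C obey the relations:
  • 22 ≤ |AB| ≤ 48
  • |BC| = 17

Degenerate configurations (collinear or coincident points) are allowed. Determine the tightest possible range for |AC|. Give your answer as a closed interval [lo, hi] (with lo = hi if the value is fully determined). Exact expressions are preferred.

|AB| ∈ [22, 48]
|BC| ∈ {17}
|AC| ∈ [5, 65]

|AC| ∈ [5, 65]  (≈ [5.0000, 65.0000])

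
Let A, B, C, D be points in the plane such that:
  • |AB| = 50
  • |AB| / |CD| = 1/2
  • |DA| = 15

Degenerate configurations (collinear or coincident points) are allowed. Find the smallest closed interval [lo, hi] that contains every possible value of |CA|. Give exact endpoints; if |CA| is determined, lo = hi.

|AB| ∈ {50}
|AD| ∈ {15}
|CD| ∈ {100}
|BD| ∈ [35, 65]
|AC| ∈ [85, 115]
|BC| ∈ [35, 165]

|CA| ∈ [85, 115]  (≈ [85.0000, 115.0000])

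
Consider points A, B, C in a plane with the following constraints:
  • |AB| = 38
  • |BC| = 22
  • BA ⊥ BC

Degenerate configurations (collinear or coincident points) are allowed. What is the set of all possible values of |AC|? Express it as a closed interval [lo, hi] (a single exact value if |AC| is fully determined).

|AC| = 2·√(482)  (≈ 43.9090)

|AB| ∈ {38}
|BC| ∈ {22}
|AC| ∈ {2·√(482)}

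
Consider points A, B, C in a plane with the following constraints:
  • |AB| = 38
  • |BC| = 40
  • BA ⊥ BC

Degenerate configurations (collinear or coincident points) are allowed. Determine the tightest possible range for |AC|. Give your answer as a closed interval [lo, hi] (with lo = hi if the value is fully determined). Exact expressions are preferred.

|AC| = 2·√(761)  (≈ 55.1725)

|AB| ∈ {38}
|BC| ∈ {40}
|AC| ∈ {2·√(761)}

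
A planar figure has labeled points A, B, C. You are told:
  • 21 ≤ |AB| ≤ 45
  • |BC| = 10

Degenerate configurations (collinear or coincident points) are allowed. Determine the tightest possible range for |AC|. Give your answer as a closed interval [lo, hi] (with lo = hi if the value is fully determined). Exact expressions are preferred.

|AC| ∈ [11, 55]  (≈ [11.0000, 55.0000])

|AB| ∈ [21, 45]
|BC| ∈ {10}
|AC| ∈ [11, 55]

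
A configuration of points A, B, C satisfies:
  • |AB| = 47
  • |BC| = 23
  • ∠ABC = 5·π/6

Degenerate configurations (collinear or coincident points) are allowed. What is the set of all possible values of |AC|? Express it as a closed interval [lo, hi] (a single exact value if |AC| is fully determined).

|AB| ∈ {47}
|BC| ∈ {23}
|AC| ∈ {√(1081·√(3) + 2738)}

|AC| = √(1081·√(3) + 2738)  (≈ 67.8995)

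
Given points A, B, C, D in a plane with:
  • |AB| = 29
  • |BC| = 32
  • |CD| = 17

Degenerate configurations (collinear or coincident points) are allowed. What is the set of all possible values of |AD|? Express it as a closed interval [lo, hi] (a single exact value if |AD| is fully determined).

|AB| ∈ {29}
|BC| ∈ {32}
|CD| ∈ {17}
|AC| ∈ [3, 61]
|BD| ∈ [15, 49]
|AD| ∈ [0, 78]

|AD| ∈ [0, 78]  (≈ [0.0000, 78.0000])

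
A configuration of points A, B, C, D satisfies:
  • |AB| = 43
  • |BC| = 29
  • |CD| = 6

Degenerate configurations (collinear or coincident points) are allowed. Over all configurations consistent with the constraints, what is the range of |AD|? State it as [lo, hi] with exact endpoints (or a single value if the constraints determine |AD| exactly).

|AB| ∈ {43}
|BC| ∈ {29}
|CD| ∈ {6}
|AC| ∈ [14, 72]
|BD| ∈ [23, 35]
|AD| ∈ [8, 78]

|AD| ∈ [8, 78]  (≈ [8.0000, 78.0000])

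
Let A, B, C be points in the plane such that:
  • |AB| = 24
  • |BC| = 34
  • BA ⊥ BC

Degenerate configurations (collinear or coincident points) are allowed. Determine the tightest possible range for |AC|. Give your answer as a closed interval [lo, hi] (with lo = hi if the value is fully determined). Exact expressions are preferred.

|AC| = 2·√(433)  (≈ 41.6173)

|AB| ∈ {24}
|BC| ∈ {34}
|AC| ∈ {2·√(433)}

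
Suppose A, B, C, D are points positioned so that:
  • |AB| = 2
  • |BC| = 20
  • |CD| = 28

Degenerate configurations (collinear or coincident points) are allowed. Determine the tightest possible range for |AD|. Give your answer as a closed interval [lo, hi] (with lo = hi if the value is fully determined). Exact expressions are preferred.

|AB| ∈ {2}
|BC| ∈ {20}
|CD| ∈ {28}
|AC| ∈ [18, 22]
|BD| ∈ [8, 48]
|AD| ∈ [6, 50]

|AD| ∈ [6, 50]  (≈ [6.0000, 50.0000])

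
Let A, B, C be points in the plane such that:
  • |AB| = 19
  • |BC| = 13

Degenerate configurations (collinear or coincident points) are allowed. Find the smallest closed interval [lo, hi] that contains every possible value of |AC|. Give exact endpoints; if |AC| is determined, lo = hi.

|AC| ∈ [6, 32]  (≈ [6.0000, 32.0000])

|AB| ∈ {19}
|BC| ∈ {13}
|AC| ∈ [6, 32]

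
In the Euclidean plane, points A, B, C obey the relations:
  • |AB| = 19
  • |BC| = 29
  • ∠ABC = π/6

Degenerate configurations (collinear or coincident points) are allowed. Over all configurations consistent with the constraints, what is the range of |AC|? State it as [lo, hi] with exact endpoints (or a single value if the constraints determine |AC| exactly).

|AB| ∈ {19}
|BC| ∈ {29}
|AC| ∈ {√(1202 - 551·√(3))}

|AC| = √(1202 - 551·√(3))  (≈ 15.7366)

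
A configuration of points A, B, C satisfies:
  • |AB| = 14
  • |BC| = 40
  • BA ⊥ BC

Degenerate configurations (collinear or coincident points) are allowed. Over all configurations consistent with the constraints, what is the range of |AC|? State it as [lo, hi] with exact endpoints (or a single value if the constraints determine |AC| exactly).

|AC| = 2·√(449)  (≈ 42.3792)

|AB| ∈ {14}
|BC| ∈ {40}
|AC| ∈ {2·√(449)}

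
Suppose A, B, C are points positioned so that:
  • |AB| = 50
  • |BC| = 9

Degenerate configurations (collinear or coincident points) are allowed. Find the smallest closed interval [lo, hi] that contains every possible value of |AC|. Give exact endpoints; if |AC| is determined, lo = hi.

|AB| ∈ {50}
|BC| ∈ {9}
|AC| ∈ [41, 59]

|AC| ∈ [41, 59]  (≈ [41.0000, 59.0000])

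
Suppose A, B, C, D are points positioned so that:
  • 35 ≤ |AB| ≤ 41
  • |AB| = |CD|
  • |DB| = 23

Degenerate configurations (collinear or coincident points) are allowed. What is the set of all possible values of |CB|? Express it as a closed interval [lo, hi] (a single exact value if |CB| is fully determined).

|CB| ∈ [12, 64]  (≈ [12.0000, 64.0000])

|AB| ∈ [35, 41]
|BD| ∈ {23}
|CD| ∈ [35, 41]
|AD| ∈ [12, 64]
|BC| ∈ [12, 64]
|AC| ∈ [0, 105]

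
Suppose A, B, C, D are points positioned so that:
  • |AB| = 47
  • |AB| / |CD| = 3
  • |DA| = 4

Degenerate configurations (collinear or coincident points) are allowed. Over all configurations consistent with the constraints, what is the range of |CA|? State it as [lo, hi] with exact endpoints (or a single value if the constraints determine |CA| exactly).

|CA| ∈ [35/3, 59/3]  (≈ [11.6667, 19.6667])

|AB| ∈ {47}
|AD| ∈ {4}
|CD| ∈ {47/3}
|BD| ∈ [43, 51]
|AC| ∈ [35/3, 59/3]
|BC| ∈ [82/3, 200/3]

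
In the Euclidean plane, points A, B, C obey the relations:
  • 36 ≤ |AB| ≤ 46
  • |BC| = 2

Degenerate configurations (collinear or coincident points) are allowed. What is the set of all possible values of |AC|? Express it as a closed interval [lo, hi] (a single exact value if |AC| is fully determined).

|AC| ∈ [34, 48]  (≈ [34.0000, 48.0000])

|AB| ∈ [36, 46]
|BC| ∈ {2}
|AC| ∈ [34, 48]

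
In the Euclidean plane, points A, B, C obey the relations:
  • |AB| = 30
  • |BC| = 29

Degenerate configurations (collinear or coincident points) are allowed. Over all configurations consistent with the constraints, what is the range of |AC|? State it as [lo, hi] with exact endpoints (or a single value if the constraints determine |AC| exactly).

|AC| ∈ [1, 59]  (≈ [1.0000, 59.0000])

|AB| ∈ {30}
|BC| ∈ {29}
|AC| ∈ [1, 59]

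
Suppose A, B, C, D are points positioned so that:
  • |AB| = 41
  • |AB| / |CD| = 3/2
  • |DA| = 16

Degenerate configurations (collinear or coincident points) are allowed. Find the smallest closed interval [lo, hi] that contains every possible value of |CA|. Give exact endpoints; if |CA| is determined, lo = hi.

|AB| ∈ {41}
|AD| ∈ {16}
|CD| ∈ {82/3}
|BD| ∈ [25, 57]
|AC| ∈ [34/3, 130/3]
|BC| ∈ [0, 253/3]

|CA| ∈ [34/3, 130/3]  (≈ [11.3333, 43.3333])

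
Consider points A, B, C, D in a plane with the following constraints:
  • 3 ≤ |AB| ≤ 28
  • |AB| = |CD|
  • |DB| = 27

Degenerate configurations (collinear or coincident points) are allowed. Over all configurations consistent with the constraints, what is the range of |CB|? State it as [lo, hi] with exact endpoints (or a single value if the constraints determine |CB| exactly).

|AB| ∈ [3, 28]
|BD| ∈ {27}
|CD| ∈ [3, 28]
|AD| ∈ [0, 55]
|BC| ∈ [0, 55]
|AC| ∈ [0, 83]

|CB| ∈ [0, 55]  (≈ [0.0000, 55.0000])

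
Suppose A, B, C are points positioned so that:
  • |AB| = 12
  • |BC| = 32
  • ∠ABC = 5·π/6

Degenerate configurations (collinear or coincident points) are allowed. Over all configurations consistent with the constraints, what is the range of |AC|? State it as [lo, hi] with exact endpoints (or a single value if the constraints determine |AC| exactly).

|AC| = 4·√(24·√(3) + 73)  (≈ 42.8148)

|AB| ∈ {12}
|BC| ∈ {32}
|AC| ∈ {4·√(24·√(3) + 73)}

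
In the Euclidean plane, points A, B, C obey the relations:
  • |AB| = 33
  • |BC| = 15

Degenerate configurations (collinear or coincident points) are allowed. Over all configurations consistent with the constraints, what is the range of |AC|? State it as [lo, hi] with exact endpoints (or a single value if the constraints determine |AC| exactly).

|AC| ∈ [18, 48]  (≈ [18.0000, 48.0000])

|AB| ∈ {33}
|BC| ∈ {15}
|AC| ∈ [18, 48]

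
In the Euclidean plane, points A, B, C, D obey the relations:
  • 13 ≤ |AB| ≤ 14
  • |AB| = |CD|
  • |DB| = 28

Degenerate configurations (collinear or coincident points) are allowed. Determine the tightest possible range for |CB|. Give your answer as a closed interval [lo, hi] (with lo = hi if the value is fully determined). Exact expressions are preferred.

|CB| ∈ [14, 42]  (≈ [14.0000, 42.0000])

|AB| ∈ [13, 14]
|BD| ∈ {28}
|CD| ∈ [13, 14]
|AD| ∈ [14, 42]
|BC| ∈ [14, 42]
|AC| ∈ [0, 56]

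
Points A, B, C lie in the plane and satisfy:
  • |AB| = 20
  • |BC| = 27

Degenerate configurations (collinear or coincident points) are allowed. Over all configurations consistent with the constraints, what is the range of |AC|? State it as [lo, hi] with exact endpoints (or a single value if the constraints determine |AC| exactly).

|AC| ∈ [7, 47]  (≈ [7.0000, 47.0000])

|AB| ∈ {20}
|BC| ∈ {27}
|AC| ∈ [7, 47]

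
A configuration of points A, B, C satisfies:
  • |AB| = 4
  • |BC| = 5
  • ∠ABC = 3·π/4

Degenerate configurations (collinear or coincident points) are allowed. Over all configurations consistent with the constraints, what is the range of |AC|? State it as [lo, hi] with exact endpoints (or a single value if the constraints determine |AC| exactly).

|AB| ∈ {4}
|BC| ∈ {5}
|AC| ∈ {√(20·√(2) + 41)}

|AC| = √(20·√(2) + 41)  (≈ 8.3237)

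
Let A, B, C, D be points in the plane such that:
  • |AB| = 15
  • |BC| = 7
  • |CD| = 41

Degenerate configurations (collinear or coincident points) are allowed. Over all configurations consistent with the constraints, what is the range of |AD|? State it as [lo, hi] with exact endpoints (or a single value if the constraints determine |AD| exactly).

|AD| ∈ [19, 63]  (≈ [19.0000, 63.0000])

|AB| ∈ {15}
|BC| ∈ {7}
|CD| ∈ {41}
|AC| ∈ [8, 22]
|BD| ∈ [34, 48]
|AD| ∈ [19, 63]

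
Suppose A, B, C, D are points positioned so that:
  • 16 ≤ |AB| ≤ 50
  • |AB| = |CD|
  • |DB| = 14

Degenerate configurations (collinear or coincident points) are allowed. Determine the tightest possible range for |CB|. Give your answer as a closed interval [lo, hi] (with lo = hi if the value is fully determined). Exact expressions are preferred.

|AB| ∈ [16, 50]
|BD| ∈ {14}
|CD| ∈ [16, 50]
|AD| ∈ [2, 64]
|BC| ∈ [2, 64]
|AC| ∈ [0, 114]

|CB| ∈ [2, 64]  (≈ [2.0000, 64.0000])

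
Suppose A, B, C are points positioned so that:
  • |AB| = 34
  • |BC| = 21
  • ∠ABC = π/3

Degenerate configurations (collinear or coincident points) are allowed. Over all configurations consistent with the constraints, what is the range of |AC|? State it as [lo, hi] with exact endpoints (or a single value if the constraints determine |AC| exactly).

|AB| ∈ {34}
|BC| ∈ {21}
|AC| ∈ {√(883)}

|AC| = √(883)  (≈ 29.7153)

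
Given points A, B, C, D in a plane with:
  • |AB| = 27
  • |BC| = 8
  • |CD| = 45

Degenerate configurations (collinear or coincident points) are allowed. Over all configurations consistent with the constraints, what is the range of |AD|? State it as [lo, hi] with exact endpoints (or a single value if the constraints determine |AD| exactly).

|AB| ∈ {27}
|BC| ∈ {8}
|CD| ∈ {45}
|AC| ∈ [19, 35]
|BD| ∈ [37, 53]
|AD| ∈ [10, 80]

|AD| ∈ [10, 80]  (≈ [10.0000, 80.0000])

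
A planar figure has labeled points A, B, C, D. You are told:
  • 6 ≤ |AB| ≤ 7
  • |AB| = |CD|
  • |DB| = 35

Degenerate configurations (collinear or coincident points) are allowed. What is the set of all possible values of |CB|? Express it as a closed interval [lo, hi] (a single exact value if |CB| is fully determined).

|AB| ∈ [6, 7]
|BD| ∈ {35}
|CD| ∈ [6, 7]
|AD| ∈ [28, 42]
|BC| ∈ [28, 42]
|AC| ∈ [21, 49]

|CB| ∈ [28, 42]  (≈ [28.0000, 42.0000])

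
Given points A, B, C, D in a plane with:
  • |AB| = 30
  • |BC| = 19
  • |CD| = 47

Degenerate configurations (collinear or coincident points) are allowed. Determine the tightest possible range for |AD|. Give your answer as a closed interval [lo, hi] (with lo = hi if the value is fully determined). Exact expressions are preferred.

|AB| ∈ {30}
|BC| ∈ {19}
|CD| ∈ {47}
|AC| ∈ [11, 49]
|BD| ∈ [28, 66]
|AD| ∈ [0, 96]

|AD| ∈ [0, 96]  (≈ [0.0000, 96.0000])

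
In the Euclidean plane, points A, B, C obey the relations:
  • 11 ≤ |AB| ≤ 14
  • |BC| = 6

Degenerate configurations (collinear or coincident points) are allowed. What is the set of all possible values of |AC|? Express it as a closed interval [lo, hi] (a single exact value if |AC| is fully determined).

|AC| ∈ [5, 20]  (≈ [5.0000, 20.0000])

|AB| ∈ [11, 14]
|BC| ∈ {6}
|AC| ∈ [5, 20]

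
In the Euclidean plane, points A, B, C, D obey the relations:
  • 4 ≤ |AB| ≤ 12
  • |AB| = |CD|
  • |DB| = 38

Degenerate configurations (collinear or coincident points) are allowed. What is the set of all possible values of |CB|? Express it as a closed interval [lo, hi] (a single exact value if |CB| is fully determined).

|CB| ∈ [26, 50]  (≈ [26.0000, 50.0000])

|AB| ∈ [4, 12]
|BD| ∈ {38}
|CD| ∈ [4, 12]
|AD| ∈ [26, 50]
|BC| ∈ [26, 50]
|AC| ∈ [14, 62]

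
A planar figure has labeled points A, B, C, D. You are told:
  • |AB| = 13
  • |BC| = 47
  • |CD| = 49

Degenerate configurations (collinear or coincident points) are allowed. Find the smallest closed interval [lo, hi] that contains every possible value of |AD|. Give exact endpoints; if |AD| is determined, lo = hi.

|AD| ∈ [0, 109]  (≈ [0.0000, 109.0000])

|AB| ∈ {13}
|BC| ∈ {47}
|CD| ∈ {49}
|AC| ∈ [34, 60]
|BD| ∈ [2, 96]
|AD| ∈ [0, 109]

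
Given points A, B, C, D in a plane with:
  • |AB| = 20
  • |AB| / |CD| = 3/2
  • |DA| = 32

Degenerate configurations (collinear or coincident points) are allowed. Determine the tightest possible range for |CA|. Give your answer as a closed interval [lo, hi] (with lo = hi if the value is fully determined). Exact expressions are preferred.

|CA| ∈ [56/3, 136/3]  (≈ [18.6667, 45.3333])

|AB| ∈ {20}
|AD| ∈ {32}
|CD| ∈ {40/3}
|BD| ∈ [12, 52]
|AC| ∈ [56/3, 136/3]
|BC| ∈ [0, 196/3]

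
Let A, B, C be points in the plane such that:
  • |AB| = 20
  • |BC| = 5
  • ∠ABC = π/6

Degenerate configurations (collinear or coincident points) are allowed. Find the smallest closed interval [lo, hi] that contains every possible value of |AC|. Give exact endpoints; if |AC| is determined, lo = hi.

|AC| = 5·√(17 - 4·√(3))  (≈ 15.8680)

|AB| ∈ {20}
|BC| ∈ {5}
|AC| ∈ {5·√(17 - 4·√(3))}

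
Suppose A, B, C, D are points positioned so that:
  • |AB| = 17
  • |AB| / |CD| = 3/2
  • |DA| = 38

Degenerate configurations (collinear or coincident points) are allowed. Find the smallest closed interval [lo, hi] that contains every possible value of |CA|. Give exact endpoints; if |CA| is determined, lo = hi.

|AB| ∈ {17}
|AD| ∈ {38}
|CD| ∈ {34/3}
|BD| ∈ [21, 55]
|AC| ∈ [80/3, 148/3]
|BC| ∈ [29/3, 199/3]

|CA| ∈ [80/3, 148/3]  (≈ [26.6667, 49.3333])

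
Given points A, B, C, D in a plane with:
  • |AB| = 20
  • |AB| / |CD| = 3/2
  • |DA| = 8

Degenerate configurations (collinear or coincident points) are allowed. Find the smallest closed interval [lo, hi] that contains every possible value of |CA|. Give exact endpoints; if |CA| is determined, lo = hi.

|AB| ∈ {20}
|AD| ∈ {8}
|CD| ∈ {40/3}
|BD| ∈ [12, 28]
|AC| ∈ [16/3, 64/3]
|BC| ∈ [0, 124/3]

|CA| ∈ [16/3, 64/3]  (≈ [5.3333, 21.3333])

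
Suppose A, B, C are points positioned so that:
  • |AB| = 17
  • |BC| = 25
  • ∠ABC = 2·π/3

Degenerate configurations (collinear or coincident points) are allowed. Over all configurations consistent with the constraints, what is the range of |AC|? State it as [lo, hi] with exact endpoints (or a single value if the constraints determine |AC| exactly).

|AB| ∈ {17}
|BC| ∈ {25}
|AC| ∈ {√(1339)}

|AC| = √(1339)  (≈ 36.5923)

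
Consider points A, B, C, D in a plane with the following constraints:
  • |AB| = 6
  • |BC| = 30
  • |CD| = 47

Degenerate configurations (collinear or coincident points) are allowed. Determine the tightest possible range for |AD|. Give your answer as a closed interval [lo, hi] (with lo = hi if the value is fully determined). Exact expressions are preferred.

|AB| ∈ {6}
|BC| ∈ {30}
|CD| ∈ {47}
|AC| ∈ [24, 36]
|BD| ∈ [17, 77]
|AD| ∈ [11, 83]

|AD| ∈ [11, 83]  (≈ [11.0000, 83.0000])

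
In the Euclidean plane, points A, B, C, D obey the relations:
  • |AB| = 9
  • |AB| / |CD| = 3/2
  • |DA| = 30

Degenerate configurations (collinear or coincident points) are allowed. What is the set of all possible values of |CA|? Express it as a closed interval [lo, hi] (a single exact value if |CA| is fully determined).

|AB| ∈ {9}
|AD| ∈ {30}
|CD| ∈ {6}
|BD| ∈ [21, 39]
|AC| ∈ [24, 36]
|BC| ∈ [15, 45]

|CA| ∈ [24, 36]  (≈ [24.0000, 36.0000])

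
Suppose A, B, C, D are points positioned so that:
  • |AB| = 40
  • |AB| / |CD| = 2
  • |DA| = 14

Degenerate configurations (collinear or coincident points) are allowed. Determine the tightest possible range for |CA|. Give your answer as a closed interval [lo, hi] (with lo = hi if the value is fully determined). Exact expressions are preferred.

|CA| ∈ [6, 34]  (≈ [6.0000, 34.0000])

|AB| ∈ {40}
|AD| ∈ {14}
|CD| ∈ {20}
|BD| ∈ [26, 54]
|AC| ∈ [6, 34]
|BC| ∈ [6, 74]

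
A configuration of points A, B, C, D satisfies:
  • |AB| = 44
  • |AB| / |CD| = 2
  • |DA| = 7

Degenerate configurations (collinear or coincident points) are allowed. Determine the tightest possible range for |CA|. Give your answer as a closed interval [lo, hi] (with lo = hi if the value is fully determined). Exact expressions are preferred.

|CA| ∈ [15, 29]  (≈ [15.0000, 29.0000])

|AB| ∈ {44}
|AD| ∈ {7}
|CD| ∈ {22}
|BD| ∈ [37, 51]
|AC| ∈ [15, 29]
|BC| ∈ [15, 73]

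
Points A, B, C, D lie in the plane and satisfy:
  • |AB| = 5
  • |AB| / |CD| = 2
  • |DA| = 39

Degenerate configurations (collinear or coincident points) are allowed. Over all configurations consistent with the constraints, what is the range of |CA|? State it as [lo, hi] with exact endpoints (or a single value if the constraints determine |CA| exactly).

|CA| ∈ [73/2, 83/2]  (≈ [36.5000, 41.5000])

|AB| ∈ {5}
|AD| ∈ {39}
|CD| ∈ {5/2}
|BD| ∈ [34, 44]
|AC| ∈ [73/2, 83/2]
|BC| ∈ [63/2, 93/2]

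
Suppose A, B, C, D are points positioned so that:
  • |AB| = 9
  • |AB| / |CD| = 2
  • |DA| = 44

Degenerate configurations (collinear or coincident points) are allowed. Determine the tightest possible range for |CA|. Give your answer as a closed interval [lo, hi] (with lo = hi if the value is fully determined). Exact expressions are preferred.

|CA| ∈ [79/2, 97/2]  (≈ [39.5000, 48.5000])

|AB| ∈ {9}
|AD| ∈ {44}
|CD| ∈ {9/2}
|BD| ∈ [35, 53]
|AC| ∈ [79/2, 97/2]
|BC| ∈ [61/2, 115/2]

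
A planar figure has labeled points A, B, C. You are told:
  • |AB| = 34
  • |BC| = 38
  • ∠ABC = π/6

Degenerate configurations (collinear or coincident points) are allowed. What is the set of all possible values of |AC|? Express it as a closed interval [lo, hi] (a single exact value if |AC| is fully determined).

|AC| = 2·√(650 - 323·√(3))  (≈ 19.0313)

|AB| ∈ {34}
|BC| ∈ {38}
|AC| ∈ {2·√(650 - 323·√(3))}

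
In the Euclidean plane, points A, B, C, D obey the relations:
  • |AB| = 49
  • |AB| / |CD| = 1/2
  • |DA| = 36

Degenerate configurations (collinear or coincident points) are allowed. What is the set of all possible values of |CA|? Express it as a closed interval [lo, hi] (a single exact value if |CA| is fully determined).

|CA| ∈ [62, 134]  (≈ [62.0000, 134.0000])

|AB| ∈ {49}
|AD| ∈ {36}
|CD| ∈ {98}
|BD| ∈ [13, 85]
|AC| ∈ [62, 134]
|BC| ∈ [13, 183]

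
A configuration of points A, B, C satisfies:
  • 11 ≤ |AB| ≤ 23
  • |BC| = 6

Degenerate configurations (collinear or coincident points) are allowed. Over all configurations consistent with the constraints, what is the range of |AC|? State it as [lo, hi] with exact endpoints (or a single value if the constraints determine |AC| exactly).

|AB| ∈ [11, 23]
|BC| ∈ {6}
|AC| ∈ [5, 29]

|AC| ∈ [5, 29]  (≈ [5.0000, 29.0000])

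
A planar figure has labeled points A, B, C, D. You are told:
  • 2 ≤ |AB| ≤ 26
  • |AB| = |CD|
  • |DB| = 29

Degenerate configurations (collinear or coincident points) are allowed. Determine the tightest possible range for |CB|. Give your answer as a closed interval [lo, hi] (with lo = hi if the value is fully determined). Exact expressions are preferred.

|AB| ∈ [2, 26]
|BD| ∈ {29}
|CD| ∈ [2, 26]
|AD| ∈ [3, 55]
|BC| ∈ [3, 55]
|AC| ∈ [0, 81]

|CB| ∈ [3, 55]  (≈ [3.0000, 55.0000])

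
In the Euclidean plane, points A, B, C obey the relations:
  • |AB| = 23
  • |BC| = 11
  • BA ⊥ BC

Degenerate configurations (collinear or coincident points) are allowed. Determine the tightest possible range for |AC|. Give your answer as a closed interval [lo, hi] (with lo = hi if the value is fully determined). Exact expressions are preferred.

|AC| = 5·√(26)  (≈ 25.4951)

|AB| ∈ {23}
|BC| ∈ {11}
|AC| ∈ {5·√(26)}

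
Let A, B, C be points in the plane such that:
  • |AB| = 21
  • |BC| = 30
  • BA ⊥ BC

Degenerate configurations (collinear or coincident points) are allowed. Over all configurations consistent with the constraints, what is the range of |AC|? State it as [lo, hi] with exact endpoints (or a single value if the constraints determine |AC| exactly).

|AC| = 3·√(149)  (≈ 36.6197)

|AB| ∈ {21}
|BC| ∈ {30}
|AC| ∈ {3·√(149)}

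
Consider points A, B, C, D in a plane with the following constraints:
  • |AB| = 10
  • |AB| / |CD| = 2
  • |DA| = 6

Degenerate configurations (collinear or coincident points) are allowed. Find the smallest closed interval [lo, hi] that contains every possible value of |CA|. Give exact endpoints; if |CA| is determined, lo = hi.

|CA| ∈ [1, 11]  (≈ [1.0000, 11.0000])

|AB| ∈ {10}
|AD| ∈ {6}
|CD| ∈ {5}
|BD| ∈ [4, 16]
|AC| ∈ [1, 11]
|BC| ∈ [0, 21]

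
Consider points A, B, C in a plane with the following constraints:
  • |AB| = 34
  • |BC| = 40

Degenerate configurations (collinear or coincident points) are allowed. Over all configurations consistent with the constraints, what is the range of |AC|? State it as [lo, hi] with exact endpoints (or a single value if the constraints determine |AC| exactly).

|AC| ∈ [6, 74]  (≈ [6.0000, 74.0000])

|AB| ∈ {34}
|BC| ∈ {40}
|AC| ∈ [6, 74]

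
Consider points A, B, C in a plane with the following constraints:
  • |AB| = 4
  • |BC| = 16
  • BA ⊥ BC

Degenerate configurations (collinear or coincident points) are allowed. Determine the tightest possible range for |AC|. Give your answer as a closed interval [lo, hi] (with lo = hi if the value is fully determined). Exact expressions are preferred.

|AC| = 4·√(17)  (≈ 16.4924)

|AB| ∈ {4}
|BC| ∈ {16}
|AC| ∈ {4·√(17)}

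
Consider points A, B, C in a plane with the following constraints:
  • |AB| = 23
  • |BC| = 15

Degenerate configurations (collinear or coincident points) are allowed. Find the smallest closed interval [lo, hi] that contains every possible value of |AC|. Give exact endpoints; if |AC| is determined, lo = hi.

|AC| ∈ [8, 38]  (≈ [8.0000, 38.0000])

|AB| ∈ {23}
|BC| ∈ {15}
|AC| ∈ [8, 38]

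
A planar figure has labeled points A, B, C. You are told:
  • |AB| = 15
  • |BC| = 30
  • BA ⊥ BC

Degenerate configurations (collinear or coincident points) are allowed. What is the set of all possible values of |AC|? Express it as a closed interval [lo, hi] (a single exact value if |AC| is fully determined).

|AB| ∈ {15}
|BC| ∈ {30}
|AC| ∈ {15·√(5)}

|AC| = 15·√(5)  (≈ 33.5410)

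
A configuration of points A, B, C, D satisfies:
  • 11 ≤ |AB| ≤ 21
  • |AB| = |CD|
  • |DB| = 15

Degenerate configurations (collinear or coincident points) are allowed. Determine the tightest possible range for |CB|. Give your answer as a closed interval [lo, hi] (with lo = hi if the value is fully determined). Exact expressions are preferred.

|CB| ∈ [0, 36]  (≈ [0.0000, 36.0000])

|AB| ∈ [11, 21]
|BD| ∈ {15}
|CD| ∈ [11, 21]
|AD| ∈ [0, 36]
|BC| ∈ [0, 36]
|AC| ∈ [0, 57]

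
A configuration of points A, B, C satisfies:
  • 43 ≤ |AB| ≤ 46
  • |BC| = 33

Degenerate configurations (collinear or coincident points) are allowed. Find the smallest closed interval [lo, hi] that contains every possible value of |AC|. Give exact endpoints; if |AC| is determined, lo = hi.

|AC| ∈ [10, 79]  (≈ [10.0000, 79.0000])

|AB| ∈ [43, 46]
|BC| ∈ {33}
|AC| ∈ [10, 79]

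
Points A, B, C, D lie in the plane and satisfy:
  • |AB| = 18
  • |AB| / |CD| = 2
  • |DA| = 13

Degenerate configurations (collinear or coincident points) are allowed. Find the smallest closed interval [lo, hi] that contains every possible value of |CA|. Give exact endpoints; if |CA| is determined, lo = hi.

|CA| ∈ [4, 22]  (≈ [4.0000, 22.0000])

|AB| ∈ {18}
|AD| ∈ {13}
|CD| ∈ {9}
|BD| ∈ [5, 31]
|AC| ∈ [4, 22]
|BC| ∈ [0, 40]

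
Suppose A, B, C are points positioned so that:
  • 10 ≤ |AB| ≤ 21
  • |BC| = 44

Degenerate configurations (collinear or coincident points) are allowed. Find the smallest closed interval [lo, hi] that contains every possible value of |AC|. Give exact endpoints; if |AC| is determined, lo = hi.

|AC| ∈ [23, 65]  (≈ [23.0000, 65.0000])

|AB| ∈ [10, 21]
|BC| ∈ {44}
|AC| ∈ [23, 65]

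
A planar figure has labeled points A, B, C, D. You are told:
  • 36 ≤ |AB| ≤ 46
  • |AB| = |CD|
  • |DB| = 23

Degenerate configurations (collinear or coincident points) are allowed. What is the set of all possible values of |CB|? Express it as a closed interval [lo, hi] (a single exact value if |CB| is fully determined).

|CB| ∈ [13, 69]  (≈ [13.0000, 69.0000])

|AB| ∈ [36, 46]
|BD| ∈ {23}
|CD| ∈ [36, 46]
|AD| ∈ [13, 69]
|BC| ∈ [13, 69]
|AC| ∈ [0, 115]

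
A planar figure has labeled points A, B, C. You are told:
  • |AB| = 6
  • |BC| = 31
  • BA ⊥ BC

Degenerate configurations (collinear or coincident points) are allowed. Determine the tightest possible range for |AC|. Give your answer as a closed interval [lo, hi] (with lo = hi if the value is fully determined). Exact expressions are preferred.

|AC| = √(997)  (≈ 31.5753)

|AB| ∈ {6}
|BC| ∈ {31}
|AC| ∈ {√(997)}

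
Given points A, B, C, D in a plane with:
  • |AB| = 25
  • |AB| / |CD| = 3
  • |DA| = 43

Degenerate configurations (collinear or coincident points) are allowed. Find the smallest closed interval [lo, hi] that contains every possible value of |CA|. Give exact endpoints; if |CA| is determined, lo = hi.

|CA| ∈ [104/3, 154/3]  (≈ [34.6667, 51.3333])

|AB| ∈ {25}
|AD| ∈ {43}
|CD| ∈ {25/3}
|BD| ∈ [18, 68]
|AC| ∈ [104/3, 154/3]
|BC| ∈ [29/3, 229/3]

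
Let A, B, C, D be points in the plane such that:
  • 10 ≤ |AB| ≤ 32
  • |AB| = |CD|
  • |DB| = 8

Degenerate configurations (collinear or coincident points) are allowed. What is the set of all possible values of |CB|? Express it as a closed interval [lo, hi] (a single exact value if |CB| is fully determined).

|CB| ∈ [2, 40]  (≈ [2.0000, 40.0000])

|AB| ∈ [10, 32]
|BD| ∈ {8}
|CD| ∈ [10, 32]
|AD| ∈ [2, 40]
|BC| ∈ [2, 40]
|AC| ∈ [0, 72]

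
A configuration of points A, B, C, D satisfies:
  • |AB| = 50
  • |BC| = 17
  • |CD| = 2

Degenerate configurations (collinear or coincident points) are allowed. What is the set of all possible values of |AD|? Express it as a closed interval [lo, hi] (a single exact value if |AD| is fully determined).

|AB| ∈ {50}
|BC| ∈ {17}
|CD| ∈ {2}
|AC| ∈ [33, 67]
|BD| ∈ [15, 19]
|AD| ∈ [31, 69]

|AD| ∈ [31, 69]  (≈ [31.0000, 69.0000])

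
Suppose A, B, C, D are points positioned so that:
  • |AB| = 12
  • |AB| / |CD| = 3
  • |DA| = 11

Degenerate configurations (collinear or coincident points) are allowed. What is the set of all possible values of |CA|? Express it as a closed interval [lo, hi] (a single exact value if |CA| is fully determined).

|AB| ∈ {12}
|AD| ∈ {11}
|CD| ∈ {4}
|BD| ∈ [1, 23]
|AC| ∈ [7, 15]
|BC| ∈ [0, 27]

|CA| ∈ [7, 15]  (≈ [7.0000, 15.0000])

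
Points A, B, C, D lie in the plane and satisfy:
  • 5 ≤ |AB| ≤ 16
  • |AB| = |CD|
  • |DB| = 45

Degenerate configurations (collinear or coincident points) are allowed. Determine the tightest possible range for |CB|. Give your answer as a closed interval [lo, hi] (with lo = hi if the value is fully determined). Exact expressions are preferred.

|AB| ∈ [5, 16]
|BD| ∈ {45}
|CD| ∈ [5, 16]
|AD| ∈ [29, 61]
|BC| ∈ [29, 61]
|AC| ∈ [13, 77]

|CB| ∈ [29, 61]  (≈ [29.0000, 61.0000])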